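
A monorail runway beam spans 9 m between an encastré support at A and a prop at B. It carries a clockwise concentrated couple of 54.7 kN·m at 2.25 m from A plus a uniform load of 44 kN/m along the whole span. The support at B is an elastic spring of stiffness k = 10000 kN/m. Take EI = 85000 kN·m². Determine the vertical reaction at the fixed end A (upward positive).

R_A = 248.7 kN

Choose R_B as the redundant. The primary structure is the cantilever fixed at A.
Primary-structure tip deflection at B by superposition:
  clockwise couple 54.7 at a = 2.25: M₀a(2L − a)/(2EI) = 969.2/EI
  UDL 44: wL⁴/(8EI) = 36086/EI
  δ_0 = 37055/EI
Tip deflection under a unit load at B: L³/(3EI) = 243/EI.
With EI = 85000 kN·m²: δ_0 = 0.43594 m and δ_{BB} = 0.002859 m/kN.
Compatibility — the spring shortens by R_B/k under the reaction it provides: δ_0 − R_B·δ_{BB} = R_B/k. With 1/k = 0.0001 m/kN, R_B = δ_0 / (δ_{BB} + 1/k) = 0.43594 / (0.002859 + 0.0001) = 147.3 kN.
Vertical equilibrium: R_A = ΣP − R_B = 396 − 147.3 = 248.7 kN.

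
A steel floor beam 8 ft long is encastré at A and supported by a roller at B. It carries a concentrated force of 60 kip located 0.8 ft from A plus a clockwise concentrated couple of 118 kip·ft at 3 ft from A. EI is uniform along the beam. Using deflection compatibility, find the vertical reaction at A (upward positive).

Choose R_B as the redundant. The primary structure is the cantilever fixed at A.
Free-end deflection of the primary structure under the applied loading (downward +):
  point load 60 at a = 0.8: Pa²(3L − a)/(6EI) = 148.5/EI
  clockwise couple 118 at a = 3: M₀a(2L − a)/(2EI) = 2301/EI
  δ_0 = 2449/EI
Tip deflection under a unit load at B: L³/(3EI) = 170.7/EI.
The prop prevents deflection at B: R_B = δ_0/δ_{BB} = 2449/170.7 = 14.35 kip.
Vertical equilibrium: R_A = ΣP − R_B = 60 − 14.35 = 45.65 kip.

R_A = 45.65 kip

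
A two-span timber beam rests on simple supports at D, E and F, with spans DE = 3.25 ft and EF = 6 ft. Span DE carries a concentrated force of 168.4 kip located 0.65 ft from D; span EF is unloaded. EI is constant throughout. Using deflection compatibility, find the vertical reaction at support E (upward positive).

Insert a hinge at E; M_E is the redundant, and each span becomes simply supported.
Discontinuity in slope at E on the released structure — sum the simple-span end rotations:
  span DE: point load 168.4 at a = 0.65: Pab(L + a)/(6LEI) = 56.92/EI
  relative rotation θ_0 = (56.92 + 0)/EI = 56.92/EI
A unit hogging moment at E produces rotation L₁/(3EI) + L₂/(3EI) = 3.083/EI.
Slope continuity at E: θ_0 = M_E·3.083/EI, so M_E = 56.92/3.083 = 18.46 kip·ft (hogging).
Span DE, ΣM about D with M_E applied at E: R_E^{DE}·3.25 = 109.5 + 18.46, so R_E^{DE} = 39.36 kip and R_D = 168.4 − 39.36 = 129 kip.
Span EF, ΣM about F: R_E^{EF}·6 = 0 + 18.46, so R_E^{EF} = 3.077 kip and R_F = 0 − 3.077 = -3.077 kip.
R_E = 39.36 + 3.077 = 42.44 kip.

R_E = 42.44 kip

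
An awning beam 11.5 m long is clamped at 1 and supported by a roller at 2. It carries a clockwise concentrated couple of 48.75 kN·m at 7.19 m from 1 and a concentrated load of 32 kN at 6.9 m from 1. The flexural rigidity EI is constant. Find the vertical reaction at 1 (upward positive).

Release the roller at 2. Primary structure: cantilever fixed at 1.
Free-end deflection of the primary structure under the applied loading (downward +):
  clockwise couple 48.75 at a = 7.19: M₀a(2L − a)/(2EI) = 2771/EI
  point load 32 at a = 6.9: Pa²(3L − a)/(6EI) = 7008/EI
  δ_0 = 9779/EI
Flexibility coefficient — unit upward force at 2: δ_{22} = L³/(3EI) = 507/EI.
The prop prevents deflection at 2: R_2 = δ_0/δ_{22} = 9779/507 = 19.29 kN.
Vertical equilibrium: R_1 = ΣP − R_2 = 32 − 19.29 = 12.71 kN.

R_1 = 12.71 kN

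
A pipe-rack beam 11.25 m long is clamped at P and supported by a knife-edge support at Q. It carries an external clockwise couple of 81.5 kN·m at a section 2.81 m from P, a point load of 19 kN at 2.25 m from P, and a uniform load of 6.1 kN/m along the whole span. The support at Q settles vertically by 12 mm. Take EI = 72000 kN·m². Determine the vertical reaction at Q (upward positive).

R_Q = 29.73 kN

Release the roller at Q. Primary structure: cantilever fixed at P.
Deflection at Q on the released cantilever, summing each load's contribution:
  clockwise couple 81.5 at a = 2.81: M₀a(2L − a)/(2EI) = 2255/EI
  point load 19 at a = 2.25: Pa²(3L − a)/(6EI) = 505/EI
  UDL 6.1: wL⁴/(8EI) = 12214/EI
  δ_0 = 14973/EI
Flexibility coefficient — unit upward force at Q: δ_{QQ} = L³/(3EI) = 474.6/EI.
With EI = 72000 kN·m²: δ_0 = 0.20796 m and δ_{QQ} = 0.006592 m/kN.
Compatibility — the beam at Q must follow the support down by 0.012 m: δ_0 − R_Q·δ_{QQ} = 0.012, so R_Q = (0.20796 − 0.012)/0.006592 = 29.73 kN.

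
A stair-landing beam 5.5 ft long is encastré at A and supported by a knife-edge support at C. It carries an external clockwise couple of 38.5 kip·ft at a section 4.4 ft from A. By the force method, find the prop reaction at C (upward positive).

Take the reaction at C as the redundant and release it; the primary structure is a cantilever fixed at A.
Primary-structure tip deflection at C by superposition:
  clockwise couple 38.5 at a = 4.4: M₀a(2L − a)/(2EI) = 559/EI
Tip deflection under a unit load at C: L³/(3EI) = 55.46/EI.
The prop prevents deflection at C: R_C = δ_0/δ_{CC} = 559/55.46 = 10.08 kip.

R_C = 10.08 kip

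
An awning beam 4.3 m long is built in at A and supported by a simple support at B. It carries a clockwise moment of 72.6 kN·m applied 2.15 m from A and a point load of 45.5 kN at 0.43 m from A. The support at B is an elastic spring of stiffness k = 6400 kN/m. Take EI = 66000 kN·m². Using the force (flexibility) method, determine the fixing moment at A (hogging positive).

Choose R_B as the redundant. The primary structure is the cantilever fixed at A.
Downward deflection at the released point B due to the loads:
  clockwise couple 72.6 at a = 2.15: M₀a(2L − a)/(2EI) = 503.4/EI
  point load 45.5 at a = 0.43: Pa²(3L − a)/(6EI) = 17.48/EI
  δ_0 = 520.9/EI
Tip deflection under a unit load at B: L³/(3EI) = 26.5/EI.
With EI = 66000 kN·m²: δ_0 = 0.007892 m and δ_{BB} = 0.000402 m/kN.
Compatibility — the spring shortens by R_B/k under the reaction it provides: δ_0 − R_B·δ_{BB} = R_B/k. With 1/k = 0.000156 m/kN, R_B = δ_0 / (δ_{BB} + 1/k) = 0.007892 / (0.000402 + 0.000156) = 14.15 kN.
Moment equilibrium about A: M_A = Σ(load moments about A) − R_B·L = 92.17 − 14.15×4.3 = 31.33 kN·m.

M_A = 31.33 kN·m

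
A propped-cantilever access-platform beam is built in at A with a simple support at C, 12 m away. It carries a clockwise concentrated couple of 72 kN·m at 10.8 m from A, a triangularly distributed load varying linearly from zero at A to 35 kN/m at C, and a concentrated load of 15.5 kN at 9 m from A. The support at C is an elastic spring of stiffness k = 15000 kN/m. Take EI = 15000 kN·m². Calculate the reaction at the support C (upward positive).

R_C = 134 kN

Take the reaction at C as the redundant and release it; the primary structure is a cantilever fixed at A.
Deflection at C on the released cantilever, summing each load's contribution:
  clockwise couple 72 at a = 10.8: M₀a(2L − a)/(2EI) = 5132/EI
  triangular load, peak 35 at the free end: 11w₀L⁴/(120EI) = 66528/EI
  point load 15.5 at a = 9: Pa²(3L − a)/(6EI) = 5650/EI
  δ_0 = 77310/EI
Tip deflection under a unit load at C: L³/(3EI) = 576/EI.
With EI = 15000 kN·m²: δ_0 = 5.154 m and δ_{CC} = 0.0384 m/kN.
Compatibility — the spring shortens by R_C/k under the reaction it provides: δ_0 − R_C·δ_{CC} = R_C/k. With 1/k = 0.000067 m/kN, R_C = δ_0 / (δ_{CC} + 1/k) = 5.154 / (0.0384 + 0.000067) = 134 kN.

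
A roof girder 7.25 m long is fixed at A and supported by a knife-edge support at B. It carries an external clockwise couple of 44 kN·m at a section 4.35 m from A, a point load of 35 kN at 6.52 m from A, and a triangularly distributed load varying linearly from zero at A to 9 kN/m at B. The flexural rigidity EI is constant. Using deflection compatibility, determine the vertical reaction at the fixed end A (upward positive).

R_A = 12.3 kN

Choose R_B as the redundant. The primary structure is the cantilever fixed at A.
Primary-structure tip deflection at B by superposition:
  clockwise couple 44 at a = 4.35: M₀a(2L − a)/(2EI) = 971.4/EI
  point load 35 at a = 6.52: Pa²(3L − a)/(6EI) = 3777/EI
  triangular load, peak 9 at the free end: 11w₀L⁴/(120EI) = 2279/EI
  δ_0 = 7027/EI
Tip deflection under a unit load at B: L³/(3EI) = 127/EI.
Compatibility at B: δ_0 − R_B·δ_{BB} = 0, so R_B = 7027/127 = 55.32 kN.
Vertical equilibrium: R_A = ΣP − R_B = 67.62 − 55.32 = 12.3 kN.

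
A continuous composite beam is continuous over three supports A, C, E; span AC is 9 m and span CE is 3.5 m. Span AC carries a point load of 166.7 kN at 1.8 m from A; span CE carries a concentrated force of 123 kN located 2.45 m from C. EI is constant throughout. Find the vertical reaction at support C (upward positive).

Take M_C as the redundant. Released structure: two simple spans AC and CE with a hinge at C.
Rotations at C on the released spans (each span's end-slope, ×1/EI):
  span AC: point load 166.7 at a = 1.8: Pab(L + a)/(6LEI) = 432.1/EI
  span CE: point load 123 at a = 2.45: Pab(L + b)/(6LEI) = 68.56/EI
  relative rotation θ_0 = (432.1 + 68.56)/EI = 500.6/EI
A unit hogging moment at C produces rotation L₁/(3EI) + L₂/(3EI) = 4.167/EI.
Slope continuity at C: θ_0 = M_C·4.167/EI, so M_C = 500.6/4.167 = 120.2 kN·m (hogging).
Span AC, ΣM about A with M_C applied at C: R_C^{AC}·9 = 300.1 + 120.2, so R_C^{AC} = 46.69 kN and R_A = 166.7 − 46.69 = 120 kN.
Span CE, ΣM about E: R_C^{CE}·3.5 = 129.2 + 120.2, so R_C^{CE} = 71.23 kN and R_E = 123 − 71.23 = 51.77 kN.
R_C = 46.69 + 71.23 = 117.9 kN.

R_C = 117.9 kN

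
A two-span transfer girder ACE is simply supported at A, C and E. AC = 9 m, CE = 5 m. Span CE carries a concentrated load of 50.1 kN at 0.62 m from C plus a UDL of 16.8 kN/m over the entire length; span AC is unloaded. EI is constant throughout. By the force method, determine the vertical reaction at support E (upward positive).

R_E = 42.64 kN

Release continuity at C by inserting a hinge; the redundant is the internal moment M_C. The primary structure is two simply-supported spans AC and CE.
End slopes at the hinge C, treating each span as simply supported:
  span CE: point load 50.1 at a = 0.62: Pab(L + b)/(6LEI) = 42.54/EI
  span CE: UDL 16.8: wL³/(24EI) = 87.5/EI
  relative rotation θ_0 = (0 + 130)/EI = 130/EI
A unit hogging moment at C produces rotation L₁/(3EI) + L₂/(3EI) = 4.667/EI.
Slope continuity at C: θ_0 = M_C·4.667/EI, so M_C = 130/4.667 = 27.87 kN·m (hogging).
Span CE, ΣM about E: R_C^{CE}·5 = 429.4 + 27.87, so R_C^{CE} = 91.46 kN and R_E = 134.1 − 91.46 = 42.64 kN.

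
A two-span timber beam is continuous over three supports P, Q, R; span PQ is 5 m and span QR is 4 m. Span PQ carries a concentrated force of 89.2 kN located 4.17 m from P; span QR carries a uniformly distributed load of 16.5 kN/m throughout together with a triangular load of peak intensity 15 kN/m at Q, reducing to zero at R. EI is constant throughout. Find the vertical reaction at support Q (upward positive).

R_Q = 151.3 kN

Insert a hinge at Q; M_Q is the redundant, and each span becomes simply supported.
End slopes at the hinge Q, treating each span as simply supported:
  span PQ: point load 89.2 at a = 4.17: Pab(L + a)/(6LEI) = 94.37/EI
  span QR: UDL 16.5: wL³/(24EI) = 44/EI
  span QR: triangular load, peak 15: w₀L³/(45EI) = 21.33/EI
  relative rotation θ_0 = (94.37 + 65.33)/EI = 159.7/EI
A unit hogging moment at Q produces rotation L₁/(3EI) + L₂/(3EI) = 3/EI.
Compatibility: M_Q·(L₁+L₂)/(3EI) = θ_0, giving M_Q = 53.23 kN·m (hogging).
Span PQ, ΣM about P with M_Q applied at Q: R_Q^{PQ}·5 = 372 + 53.23, so R_Q^{PQ} = 85.04 kN and R_P = 89.2 − 85.04 = 4.16 kN.
Span QR, ΣM about R: R_Q^{QR}·4 = 212 + 53.23, so R_Q^{QR} = 66.31 kN and R_R = 96 − 66.31 = 29.69 kN.
R_Q = 85.04 + 66.31 = 151.3 kN.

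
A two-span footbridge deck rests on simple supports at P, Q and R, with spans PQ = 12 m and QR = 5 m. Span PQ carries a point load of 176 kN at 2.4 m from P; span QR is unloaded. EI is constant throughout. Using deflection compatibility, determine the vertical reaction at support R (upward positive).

Take M_Q as the redundant. Released structure: two simple spans PQ and QR with a hinge at Q.
Discontinuity in slope at Q on the released structure — sum the simple-span end rotations:
  span PQ: point load 176 at a = 2.4: Pab(L + a)/(6LEI) = 811/EI
  relative rotation θ_0 = (811 + 0)/EI = 811/EI
A unit hogging moment at Q produces rotation L₁/(3EI) + L₂/(3EI) = 5.667/EI.
Compatibility: M_Q·(L₁+L₂)/(3EI) = θ_0, giving M_Q = 143.1 kN·m (hogging).
Span QR, ΣM about R: R_Q^{QR}·5 = 0 + 143.1, so R_Q^{QR} = 28.62 kN and R_R = 0 − 28.62 = -28.62 kN.

R_R = -28.62 kN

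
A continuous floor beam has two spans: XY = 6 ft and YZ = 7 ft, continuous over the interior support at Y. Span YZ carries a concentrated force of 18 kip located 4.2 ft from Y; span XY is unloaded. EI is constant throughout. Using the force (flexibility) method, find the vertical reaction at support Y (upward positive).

R_Y = 10.73 kip

Insert a hinge at Y; M_Y is the redundant, and each span becomes simply supported.
End slopes at the hinge Y, treating each span as simply supported:
  span YZ: point load 18 at a = 4.2: Pab(L + b)/(6LEI) = 49.39/EI
  relative rotation θ_0 = (0 + 49.39)/EI = 49.39/EI
A unit hogging moment at Y produces rotation L₁/(3EI) + L₂/(3EI) = 4.333/EI.
Slope continuity at Y: θ_0 = M_Y·4.333/EI, so M_Y = 49.39/4.333 = 11.4 kip·ft (hogging).
Span XY, ΣM about X with M_Y applied at Y: R_Y^{XY}·6 = 0 + 11.4, so R_Y^{XY} = 1.9 kip and R_X = 0 − 1.9 = -1.9 kip.
Span YZ, ΣM about Z: R_Y^{YZ}·7 = 50.4 + 11.4, so R_Y^{YZ} = 8.828 kip and R_Z = 18 − 8.828 = 9.172 kip.
R_Y = 1.9 + 8.828 = 10.73 kip.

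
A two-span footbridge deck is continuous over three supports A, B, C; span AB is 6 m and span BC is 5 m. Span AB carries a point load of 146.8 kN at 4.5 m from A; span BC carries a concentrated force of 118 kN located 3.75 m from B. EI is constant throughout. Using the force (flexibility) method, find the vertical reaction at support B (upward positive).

Take M_B as the redundant. Released structure: two simple spans AB and BC with a hinge at B.
Discontinuity in slope at B on the released structure — sum the simple-span end rotations:
  span AB: point load 146.8 at a = 4.5: Pab(L + a)/(6LEI) = 289/EI
  span BC: point load 118 at a = 3.75: Pab(L + b)/(6LEI) = 115.2/EI
  relative rotation θ_0 = (289 + 115.2)/EI = 404.2/EI
A unit hogging moment at B produces rotation L₁/(3EI) + L₂/(3EI) = 3.667/EI.
Compatibility: M_B·(L₁+L₂)/(3EI) = θ_0, giving M_B = 110.2 kN·m (hogging).
Span AB, ΣM about A with M_B applied at B: R_B^{AB}·6 = 660.6 + 110.2, so R_B^{AB} = 128.5 kN and R_A = 146.8 − 128.5 = 18.33 kN.
Span BC, ΣM about C: R_B^{BC}·5 = 147.5 + 110.2, so R_B^{BC} = 51.55 kN and R_C = 118 − 51.55 = 66.45 kN.
R_B = 128.5 + 51.55 = 180 kN.

R_B = 180 kN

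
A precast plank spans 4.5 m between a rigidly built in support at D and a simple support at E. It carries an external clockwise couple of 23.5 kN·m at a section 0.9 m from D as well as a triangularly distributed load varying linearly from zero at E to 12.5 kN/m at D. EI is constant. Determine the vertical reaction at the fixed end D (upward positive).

Choose R_E as the redundant. The primary structure is the cantilever fixed at D.
Downward deflection at the released point E due to the loads:
  clockwise couple 23.5 at a = 0.9: M₀a(2L − a)/(2EI) = 85.66/EI
  triangular load, peak 12.5 at the fixed end: w₀L⁴/(30EI) = 170.9/EI
  δ_0 = 256.5/EI
Tip deflection under a unit load at E: L³/(3EI) = 30.38/EI.
Compatibility at E: δ_0 − R_E·δ_{EE} = 0, so R_E = 256.5/30.38 = 8.445 kN.
Vertical equilibrium: R_D = ΣP − R_E = 28.12 − 8.445 = 19.68 kN.

R_D = 19.68 kN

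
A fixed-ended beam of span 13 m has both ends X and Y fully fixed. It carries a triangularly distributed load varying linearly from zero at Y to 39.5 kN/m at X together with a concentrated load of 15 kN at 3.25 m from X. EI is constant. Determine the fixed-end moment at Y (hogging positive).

M_Y = 231.7 kN·m

Release both end moments; the primary structure is a simply-supported span XY with redundants M_X and M_Y.
End rotations of the released simple span under the applied load (×1/EI):
  at X: triangular load, peak 39.5: w₀L³/(45EI) = 1928/EI
  at Y: triangular load, peak 39.5: 7w₀L³/(360EI) = 1687/EI
  at X: point load 15 at a = 3.25: Pab(L + b)/(6LEI) = 138.6/EI
  at Y: point load 15 at a = 3.25: Pab(L + a)/(6LEI) = 99.02/EI
  θ_X0 = 2067/EI,  θ_Y0 = 1786/EI
Flexibility coefficients: a unit moment at one end gives L/(3EI) there and L/(6EI) at the far end, so f₁₁ = f₂₂ = 4.333/EI and f₁₂ = f₂₁ = 2.167/EI.
Compatibility — zero rotation at each built-in end:
  4.333 M_X + 2.167 M_Y = 2067
  2.167 M_X + 4.333 M_Y = 1786
Solving the pair gives M_X = 361.2 kN·m and M_Y = 231.7 kN·m (hogging).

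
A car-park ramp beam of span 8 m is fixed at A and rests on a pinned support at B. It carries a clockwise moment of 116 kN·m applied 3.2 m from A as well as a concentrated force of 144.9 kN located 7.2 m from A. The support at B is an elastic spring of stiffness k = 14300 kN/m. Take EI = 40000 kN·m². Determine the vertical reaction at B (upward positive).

R_B = 134.9 kN

Choose R_B as the redundant. The primary structure is the cantilever fixed at A.
Primary-structure tip deflection at B by superposition:
  clockwise couple 116 at a = 3.2: M₀a(2L − a)/(2EI) = 2376/EI
  point load 144.9 at a = 7.2: Pa²(3L − a)/(6EI) = 21033/EI
  δ_0 = 23408/EI
Flexibility coefficient — unit upward force at B: δ_{BB} = L³/(3EI) = 170.7/EI.
With EI = 40000 kN·m²: δ_0 = 0.58521 m and δ_{BB} = 0.004267 m/kN.
Compatibility — the spring shortens by R_B/k under the reaction it provides: δ_0 − R_B·δ_{BB} = R_B/k. With 1/k = 0.00007 m/kN, R_B = δ_0 / (δ_{BB} + 1/k) = 0.58521 / (0.004267 + 0.00007) = 134.9 kN.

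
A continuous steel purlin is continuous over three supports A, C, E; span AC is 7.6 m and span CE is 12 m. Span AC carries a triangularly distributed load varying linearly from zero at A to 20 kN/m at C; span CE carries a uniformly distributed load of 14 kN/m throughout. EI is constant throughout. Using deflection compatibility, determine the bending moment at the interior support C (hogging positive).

M_C = 184.1 kN·m

Take M_C as the redundant. Released structure: two simple spans AC and CE with a hinge at C.
End slopes at the hinge C, treating each span as simply supported:
  span AC: triangular load, peak 20: w₀L³/(45EI) = 195.1/EI
  span CE: UDL 14: wL³/(24EI) = 1008/EI
  relative rotation θ_0 = (195.1 + 1008)/EI = 1203/EI
A unit hogging moment at C produces rotation L₁/(3EI) + L₂/(3EI) = 6.533/EI.
Slope continuity at C: θ_0 = M_C·6.533/EI, so M_C = 1203/6.533 = 184.1 kN·m (hogging).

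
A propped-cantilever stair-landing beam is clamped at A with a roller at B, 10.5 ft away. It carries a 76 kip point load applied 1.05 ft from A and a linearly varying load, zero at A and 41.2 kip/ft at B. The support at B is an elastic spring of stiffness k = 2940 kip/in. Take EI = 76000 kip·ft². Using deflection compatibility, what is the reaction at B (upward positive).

Choose R_B as the redundant. The primary structure is the cantilever fixed at A.
Deflection at B on the released cantilever, summing each load's contribution:
  point load 76 at a = 1.05: Pa²(3L − a)/(6EI) = 425.2/EI
  triangular load, peak 41.2 at the free end: 11w₀L⁴/(120EI) = 45906/EI
  δ_0 = 46331/EI
Tip deflection under a unit load at B: L³/(3EI) = 385.9/EI.
With EI = 76000 kip·ft²: δ_0 = 0.60962 ft and δ_{BB} = 0.005077 ft/kip.
Compatibility — the spring shortens by R_B/k under the reaction it provides: δ_0 − R_B·δ_{BB} = R_B/k. With 1/k = 1/(2940×12) ft/kip = 0.000028 ft/kip, R_B = δ_0 / (δ_{BB} + 1/k) = 0.60962 / (0.005077 + 0.000028) = 119.4 kip.

R_B = 119.4 kip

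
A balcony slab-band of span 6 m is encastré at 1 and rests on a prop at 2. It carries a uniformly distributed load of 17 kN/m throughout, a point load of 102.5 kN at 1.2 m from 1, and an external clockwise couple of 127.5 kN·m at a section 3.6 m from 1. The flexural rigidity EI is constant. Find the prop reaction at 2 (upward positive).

R_2 = 70.77 kN

Remove the prop at 2; the released (primary) structure is a cantilever built in at 1.
Free-end deflection of the primary structure under the applied loading (downward +):
  UDL 17: wL⁴/(8EI) = 2754/EI
  point load 102.5 at a = 1.2: Pa²(3L − a)/(6EI) = 413.3/EI
  clockwise couple 127.5 at a = 3.6: M₀a(2L − a)/(2EI) = 1928/EI
  δ_0 = 5095/EI
Flexibility coefficient — unit upward force at 2: δ_{22} = L³/(3EI) = 72/EI.
Compatibility at 2: δ_0 − R_2·δ_{22} = 0, so R_2 = 5095/72 = 70.77 kN.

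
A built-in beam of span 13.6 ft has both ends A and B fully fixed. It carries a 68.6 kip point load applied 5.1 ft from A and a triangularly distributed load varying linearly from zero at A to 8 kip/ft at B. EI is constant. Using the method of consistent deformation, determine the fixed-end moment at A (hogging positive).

Take the two fixed-end moments M_A, M_B as redundants; the released structure is the simple span AB.
On the primary (simply-supported) span, the end slopes from the loading are:
  at A: point load 68.6 at a = 5.1: Pab(L + b)/(6LEI) = 805.4/EI
  at B: point load 68.6 at a = 5.1: Pab(L + a)/(6LEI) = 681.5/EI
  at A: triangular load, peak 8: 7w₀L³/(360EI) = 391.3/EI
  at B: triangular load, peak 8: w₀L³/(45EI) = 447.2/EI
  θ_A0 = 1197/EI,  θ_B0 = 1129/EI
Flexibility coefficients: a unit moment at one end gives L/(3EI) there and L/(6EI) at the far end, so f₁₁ = f₂₂ = 4.533/EI and f₁₂ = f₂₁ = 2.267/EI.
Compatibility — zero rotation at each built-in end:
  4.533 M_A + 2.267 M_B = 1197
  2.267 M_A + 4.533 M_B = 1129
Solving the pair gives M_A = 186 kip·ft and M_B = 156 kip·ft (hogging).

M_A = 186 kip·ft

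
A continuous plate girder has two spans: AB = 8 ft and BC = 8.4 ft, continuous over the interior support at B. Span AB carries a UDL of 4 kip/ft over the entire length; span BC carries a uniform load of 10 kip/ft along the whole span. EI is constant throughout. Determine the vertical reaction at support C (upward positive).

Insert a hinge at B; M_B is the redundant, and each span becomes simply supported.
Discontinuity in slope at B on the released structure — sum the simple-span end rotations:
  span AB: UDL 4: wL³/(24EI) = 85.33/EI
  span BC: UDL 10: wL³/(24EI) = 247/EI
  relative rotation θ_0 = (85.33 + 247)/EI = 332.3/EI
A unit hogging moment at B produces rotation L₁/(3EI) + L₂/(3EI) = 5.467/EI.
Slope continuity at B: θ_0 = M_B·5.467/EI, so M_B = 332.3/5.467 = 60.79 kip·ft (hogging).
Span BC, ΣM about C: R_B^{BC}·8.4 = 352.8 + 60.79, so R_B^{BC} = 49.24 kip and R_C = 84 − 49.24 = 34.76 kip.

R_C = 34.76 kip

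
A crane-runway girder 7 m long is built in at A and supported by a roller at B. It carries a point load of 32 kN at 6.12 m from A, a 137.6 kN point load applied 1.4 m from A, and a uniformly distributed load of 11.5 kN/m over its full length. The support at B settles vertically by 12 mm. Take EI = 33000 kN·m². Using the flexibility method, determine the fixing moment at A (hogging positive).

M_A = 247.2 kN·m

Choose R_B as the redundant. The primary structure is the cantilever fixed at A.
Downward deflection at the released point B due to the loads:
  point load 32 at a = 6.12: Pa²(3L − a)/(6EI) = 2972/EI
  point load 137.6 at a = 1.4: Pa²(3L − a)/(6EI) = 881/EI
  UDL 11.5: wL⁴/(8EI) = 3451/EI
  δ_0 = 7305/EI
Tip deflection under a unit load at B: L³/(3EI) = 114.3/EI.
With EI = 33000 kN·m²: δ_0 = 0.22136 m and δ_{BB} = 0.003465 m/kN.
Compatibility — the beam at B must follow the support down by 0.012 m: δ_0 − R_B·δ_{BB} = 0.012, so R_B = (0.22136 − 0.012)/0.003465 = 60.43 kN.
Moment equilibrium about A: M_A = Σ(load moments about A) − R_B·L = 670.2 − 60.43×7 = 247.2 kN·m.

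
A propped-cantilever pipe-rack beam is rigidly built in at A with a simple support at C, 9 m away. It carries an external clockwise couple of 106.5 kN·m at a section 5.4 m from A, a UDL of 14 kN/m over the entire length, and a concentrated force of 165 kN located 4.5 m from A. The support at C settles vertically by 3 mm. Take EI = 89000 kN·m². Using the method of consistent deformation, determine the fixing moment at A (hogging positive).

M_A = 402.4 kN·m

Take the reaction at C as the redundant and release it; the primary structure is a cantilever fixed at A.
Primary-structure tip deflection at C by superposition:
  clockwise couple 106.5 at a = 5.4: M₀a(2L − a)/(2EI) = 3623/EI
  UDL 14: wL⁴/(8EI) = 11482/EI
  point load 165 at a = 4.5: Pa²(3L − a)/(6EI) = 12530/EI
  δ_0 = 27635/EI
Tip deflection under a unit load at C: L³/(3EI) = 243/EI.
With EI = 89000 kN·m²: δ_0 = 0.3105 m and δ_{CC} = 0.00273 m/kN.
Compatibility — the beam at C must follow the support down by 0.003 m: δ_0 − R_C·δ_{CC} = 0.003, so R_C = (0.3105 − 0.003)/0.00273 = 112.6 kN.
Moment equilibrium about A: M_A = Σ(load moments about A) − R_C·L = 1416 − 112.6×9 = 402.4 kN·m.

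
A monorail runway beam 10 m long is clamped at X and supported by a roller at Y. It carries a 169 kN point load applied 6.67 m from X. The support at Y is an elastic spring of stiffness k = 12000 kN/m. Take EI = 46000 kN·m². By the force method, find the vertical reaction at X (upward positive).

Remove the prop at Y; the released (primary) structure is a cantilever built in at X.
Free-end deflection of the primary structure under the applied loading (downward +):
  point load 169 at a = 6.67: Pa²(3L − a)/(6EI) = 29235/EI
Tip deflection under a unit load at Y: L³/(3EI) = 333.3/EI.
With EI = 46000 kN·m²: δ_0 = 0.63554 m and δ_{YY} = 0.007246 m/kN.
Compatibility — the spring shortens by R_Y/k under the reaction it provides: δ_0 − R_Y·δ_{YY} = R_Y/k. With 1/k = 0.000083 m/kN, R_Y = δ_0 / (δ_{YY} + 1/k) = 0.63554 / (0.007246 + 0.000083) = 86.71 kN.
Vertical equilibrium: R_X = ΣP − R_Y = 169 − 86.71 = 82.29 kN.

R_X = 82.29 kN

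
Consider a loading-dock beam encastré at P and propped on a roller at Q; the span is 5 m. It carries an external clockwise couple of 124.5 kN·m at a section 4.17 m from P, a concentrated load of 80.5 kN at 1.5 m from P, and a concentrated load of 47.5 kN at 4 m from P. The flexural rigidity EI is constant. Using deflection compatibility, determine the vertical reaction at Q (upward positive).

Release the roller at Q. Primary structure: cantilever fixed at P.
Primary-structure tip deflection at Q by superposition:
  clockwise couple 124.5 at a = 4.17: M₀a(2L − a)/(2EI) = 1513/EI
  point load 80.5 at a = 1.5: Pa²(3L − a)/(6EI) = 407.5/EI
  point load 47.5 at a = 4: Pa²(3L − a)/(6EI) = 1393/EI
  δ_0 = 3314/EI
Flexibility coefficient — unit upward force at Q: δ_{QQ} = L³/(3EI) = 41.67/EI.
Compatibility at Q: δ_0 − R_Q·δ_{QQ} = 0, so R_Q = 3314/41.67 = 79.54 kN.

R_Q = 79.54 kN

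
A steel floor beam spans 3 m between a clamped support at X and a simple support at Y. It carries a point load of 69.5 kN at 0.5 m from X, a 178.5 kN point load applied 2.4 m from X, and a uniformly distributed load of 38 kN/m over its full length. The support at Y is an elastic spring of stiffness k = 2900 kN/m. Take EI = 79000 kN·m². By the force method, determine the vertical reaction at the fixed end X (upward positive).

R_X = 319.5 kN

Release the roller at Y. Primary structure: cantilever fixed at X.
Downward deflection at the released point Y due to the loads:
  point load 69.5 at a = 0.5: Pa²(3L − a)/(6EI) = 24.61/EI
  point load 178.5 at a = 2.4: Pa²(3L − a)/(6EI) = 1131/EI
  UDL 38: wL⁴/(8EI) = 384.8/EI
  δ_0 = 1540/EI
Tip deflection under a unit load at Y: L³/(3EI) = 9/EI.
With EI = 79000 kN·m²: δ_0 = 0.019498 m and δ_{YY} = 0.000114 m/kN.
Compatibility — the spring shortens by R_Y/k under the reaction it provides: δ_0 − R_Y·δ_{YY} = R_Y/k. With 1/k = 0.000345 m/kN, R_Y = δ_0 / (δ_{YY} + 1/k) = 0.019498 / (0.000114 + 0.000345) = 42.5 kN.
Vertical equilibrium: R_X = ΣP − R_Y = 362 − 42.5 = 319.5 kN.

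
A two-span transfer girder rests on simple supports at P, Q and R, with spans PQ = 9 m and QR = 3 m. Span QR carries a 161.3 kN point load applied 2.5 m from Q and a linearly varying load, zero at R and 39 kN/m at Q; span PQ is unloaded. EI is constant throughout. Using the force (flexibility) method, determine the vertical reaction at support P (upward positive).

R_P = -1.739 kN

Take M_Q as the redundant. Released structure: two simple spans PQ and QR with a hinge at Q.
End slopes at the hinge Q, treating each span as simply supported:
  span QR: point load 161.3 at a = 2.5: Pab(L + b)/(6LEI) = 39.2/EI
  span QR: triangular load, peak 39: w₀L³/(45EI) = 23.4/EI
  relative rotation θ_0 = (0 + 62.6)/EI = 62.6/EI
A unit hogging moment at Q produces rotation L₁/(3EI) + L₂/(3EI) = 4/EI.
Slope continuity at Q: θ_0 = M_Q·4/EI, so M_Q = 62.6/4 = 15.65 kN·m (hogging).
Span PQ, ΣM about P with M_Q applied at Q: R_Q^{PQ}·9 = 0 + 15.65, so R_Q^{PQ} = 1.739 kN and R_P = 0 − 1.739 = -1.739 kN.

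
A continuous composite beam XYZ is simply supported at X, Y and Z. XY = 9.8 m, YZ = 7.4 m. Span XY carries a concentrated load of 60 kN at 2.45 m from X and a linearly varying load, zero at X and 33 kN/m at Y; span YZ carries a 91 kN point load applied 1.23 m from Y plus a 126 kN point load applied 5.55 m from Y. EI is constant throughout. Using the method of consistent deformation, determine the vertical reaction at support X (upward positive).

R_X = 74.06 kN

Release continuity at Y by inserting a hinge; the redundant is the internal moment M_Y. The primary structure is two simply-supported spans XY and YZ.
Rotations at Y on the released spans (each span's end-slope, ×1/EI):
  span XY: point load 60 at a = 2.45: Pab(L + a)/(6LEI) = 225.1/EI
  span XY: triangular load, peak 33: w₀L³/(45EI) = 690.2/EI
  span YZ: point load 91 at a = 1.23: Pab(L + b)/(6LEI) = 211.1/EI
  span YZ: point load 126 at a = 5.55: Pab(L + b)/(6LEI) = 269.5/EI
  relative rotation θ_0 = (915.3 + 480.6)/EI = 1396/EI
A unit hogging moment at Y produces rotation L₁/(3EI) + L₂/(3EI) = 5.733/EI.
Slope continuity at Y: θ_0 = M_Y·5.733/EI, so M_Y = 1396/5.733 = 243.5 kN·m (hogging).
Span XY, ΣM about X with M_Y applied at Y: R_Y^{XY}·9.8 = 1203 + 243.5, so R_Y^{XY} = 147.6 kN and R_X = 221.7 − 147.6 = 74.06 kN.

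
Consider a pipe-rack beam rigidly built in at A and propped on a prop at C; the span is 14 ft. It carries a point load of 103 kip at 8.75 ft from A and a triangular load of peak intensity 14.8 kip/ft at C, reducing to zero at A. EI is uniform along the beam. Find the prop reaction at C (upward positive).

Choose R_C as the redundant. The primary structure is the cantilever fixed at A.
Free-end deflection of the primary structure under the applied loading (downward +):
  point load 103 at a = 8.75: Pa²(3L − a)/(6EI) = 43701/EI
  triangular load, peak 14.8 at the free end: 11w₀L⁴/(120EI) = 52118/EI
  δ_0 = 95819/EI
Tip deflection under a unit load at C: L³/(3EI) = 914.7/EI.
Compatibility at C: δ_0 − R_C·δ_{CC} = 0, so R_C = 95819/914.7 = 104.8 kip.

R_C = 104.8 kip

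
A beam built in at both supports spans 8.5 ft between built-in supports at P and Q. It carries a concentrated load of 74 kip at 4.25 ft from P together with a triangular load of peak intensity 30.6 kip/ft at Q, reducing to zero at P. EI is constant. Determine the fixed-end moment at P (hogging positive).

M_P = 152.3 kip·ft

Release both end moments; the primary structure is a simply-supported span PQ with redundants M_P and M_Q.
On the primary (simply-supported) span, the end slopes from the loading are:
  at P: point load 74 at a = 4.25: Pab(L + b)/(6LEI) = 334.2/EI
  at Q: point load 74 at a = 4.25: Pab(L + a)/(6LEI) = 334.2/EI
  at P: triangular load, peak 30.6: 7w₀L³/(360EI) = 365.4/EI
  at Q: triangular load, peak 30.6: w₀L³/(45EI) = 417.6/EI
  θ_P0 = 699.6/EI,  θ_Q0 = 751.8/EI
Flexibility coefficients: a unit moment at one end gives L/(3EI) there and L/(6EI) at the far end, so f₁₁ = f₂₂ = 2.833/EI and f₁₂ = f₂₁ = 1.417/EI.
Compatibility — zero rotation at each built-in end:
  2.833 M_P + 1.417 M_Q = 699.6
  1.417 M_P + 2.833 M_Q = 751.8
Solving the pair gives M_P = 152.3 kip·ft and M_Q = 189.2 kip·ft (hogging).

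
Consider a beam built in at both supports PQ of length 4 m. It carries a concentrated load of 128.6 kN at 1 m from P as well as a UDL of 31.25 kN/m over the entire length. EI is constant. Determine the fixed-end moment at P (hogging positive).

Release both end moments; the primary structure is a simply-supported span PQ with redundants M_P and M_Q.
End rotations of the released simple span under the applied load (×1/EI):
  at P: point load 128.6 at a = 1: Pab(L + b)/(6LEI) = 112.5/EI
  at Q: point load 128.6 at a = 1: Pab(L + a)/(6LEI) = 80.38/EI
  at P: UDL 31.25: wL³/(24EI) = 83.33/EI
  at Q: UDL 31.25: wL³/(24EI) = 83.33/EI
  θ_P0 = 195.9/EI,  θ_Q0 = 163.7/EI
Flexibility coefficients: a unit moment at one end gives L/(3EI) there and L/(6EI) at the far end, so f₁₁ = f₂₂ = 1.333/EI and f₁₂ = f₂₁ = 0.6667/EI.
Compatibility — zero rotation at each built-in end:
  1.333 M_P + 0.6667 M_Q = 195.9
  0.6667 M_P + 1.333 M_Q = 163.7
Solving the pair gives M_P = 114 kN·m and M_Q = 65.78 kN·m (hogging).

M_P = 114 kN·m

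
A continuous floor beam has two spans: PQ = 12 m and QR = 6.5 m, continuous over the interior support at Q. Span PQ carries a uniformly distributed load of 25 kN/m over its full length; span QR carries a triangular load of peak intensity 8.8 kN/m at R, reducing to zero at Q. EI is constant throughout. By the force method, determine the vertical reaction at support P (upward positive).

R_P = 125 kN

Release continuity at Q by inserting a hinge; the redundant is the internal moment M_Q. The primary structure is two simply-supported spans PQ and QR.
Rotations at Q on the released spans (each span's end-slope, ×1/EI):
  span PQ: UDL 25: wL³/(24EI) = 1800/EI
  span QR: triangular load, peak 8.8: 7w₀L³/(360EI) = 46.99/EI
  relative rotation θ_0 = (1800 + 46.99)/EI = 1847/EI
A unit hogging moment at Q produces rotation L₁/(3EI) + L₂/(3EI) = 6.167/EI.
Compatibility: M_Q·(L₁+L₂)/(3EI) = θ_0, giving M_Q = 299.5 kN·m (hogging).
Span PQ, ΣM about P with M_Q applied at Q: R_Q^{PQ}·12 = 1800 + 299.5, so R_Q^{PQ} = 175 kN and R_P = 300 − 175 = 125 kN.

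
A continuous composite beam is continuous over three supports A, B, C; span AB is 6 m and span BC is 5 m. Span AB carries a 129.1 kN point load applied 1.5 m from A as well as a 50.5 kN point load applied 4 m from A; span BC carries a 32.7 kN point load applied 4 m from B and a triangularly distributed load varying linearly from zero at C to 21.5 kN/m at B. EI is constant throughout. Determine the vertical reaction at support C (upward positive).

Insert a hinge at B; M_B is the redundant, and each span becomes simply supported.
Rotations at B on the released spans (each span's end-slope, ×1/EI):
  span AB: point load 129.1 at a = 1.5: Pab(L + a)/(6LEI) = 181.5/EI
  span AB: point load 50.5 at a = 4: Pab(L + a)/(6LEI) = 112.2/EI
  span BC: point load 32.7 at a = 4: Pab(L + b)/(6LEI) = 26.16/EI
  span BC: triangular load, peak 21.5: w₀L³/(45EI) = 59.72/EI
  relative rotation θ_0 = (293.8 + 85.88)/EI = 379.7/EI
A unit hogging moment at B produces rotation L₁/(3EI) + L₂/(3EI) = 3.667/EI.
Slope continuity at B: θ_0 = M_B·3.667/EI, so M_B = 379.7/3.667 = 103.5 kN·m (hogging).
Span BC, ΣM about C: R_B^{BC}·5 = 211.9 + 103.5, so R_B^{BC} = 63.08 kN and R_C = 86.45 − 63.08 = 23.37 kN.

R_C = 23.37 kN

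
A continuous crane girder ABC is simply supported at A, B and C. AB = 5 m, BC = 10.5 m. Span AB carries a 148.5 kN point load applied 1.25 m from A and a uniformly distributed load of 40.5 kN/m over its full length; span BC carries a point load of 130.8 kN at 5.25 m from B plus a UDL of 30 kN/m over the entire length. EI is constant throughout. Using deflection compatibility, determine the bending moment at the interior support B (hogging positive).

M_B = 523.4 kN·m

Release continuity at B by inserting a hinge; the redundant is the internal moment M_B. The primary structure is two simply-supported spans AB and BC.
Discontinuity in slope at B on the released structure — sum the simple-span end rotations:
  span AB: point load 148.5 at a = 1.25: Pab(L + a)/(6LEI) = 145/EI
  span AB: UDL 40.5: wL³/(24EI) = 210.9/EI
  span BC: point load 130.8 at a = 5.25: Pab(L + b)/(6LEI) = 901.3/EI
  span BC: UDL 30: wL³/(24EI) = 1447/EI
  relative rotation θ_0 = (356 + 2348)/EI = 2704/EI
A unit hogging moment at B produces rotation L₁/(3EI) + L₂/(3EI) = 5.167/EI.
Compatibility: M_B·(L₁+L₂)/(3EI) = θ_0, giving M_B = 523.4 kN·m (hogging).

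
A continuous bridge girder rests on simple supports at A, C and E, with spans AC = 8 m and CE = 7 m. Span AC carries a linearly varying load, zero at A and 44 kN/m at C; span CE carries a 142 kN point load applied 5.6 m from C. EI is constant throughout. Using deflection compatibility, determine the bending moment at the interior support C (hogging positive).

Insert a hinge at C; M_C is the redundant, and each span becomes simply supported.
Discontinuity in slope at C on the released structure — sum the simple-span end rotations:
  span AC: triangular load, peak 44: w₀L³/(45EI) = 500.6/EI
  span CE: point load 142 at a = 5.6: Pab(L + b)/(6LEI) = 222.7/EI
  relative rotation θ_0 = (500.6 + 222.7)/EI = 723.3/EI
A unit hogging moment at C produces rotation L₁/(3EI) + L₂/(3EI) = 5/EI.
Slope continuity at C: θ_0 = M_C·5/EI, so M_C = 723.3/5 = 144.7 kN·m (hogging).

M_C = 144.7 kN·m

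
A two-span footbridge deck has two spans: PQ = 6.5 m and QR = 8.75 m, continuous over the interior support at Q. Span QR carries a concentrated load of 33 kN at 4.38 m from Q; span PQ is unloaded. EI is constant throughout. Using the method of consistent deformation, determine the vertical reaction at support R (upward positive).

Take M_Q as the redundant. Released structure: two simple spans PQ and QR with a hinge at Q.
End slopes at the hinge Q, treating each span as simply supported:
  span QR: point load 33 at a = 4.38: Pab(L + b)/(6LEI) = 157.8/EI
  relative rotation θ_0 = (0 + 157.8)/EI = 157.8/EI
A unit hogging moment at Q produces rotation L₁/(3EI) + L₂/(3EI) = 5.083/EI.
Slope continuity at Q: θ_0 = M_Q·5.083/EI, so M_Q = 157.8/5.083 = 31.05 kN·m (hogging).
Span QR, ΣM about R: R_Q^{QR}·8.75 = 144.2 + 31.05, so R_Q^{QR} = 20.03 kN and R_R = 33 − 20.03 = 12.97 kN.

R_R = 12.97 kN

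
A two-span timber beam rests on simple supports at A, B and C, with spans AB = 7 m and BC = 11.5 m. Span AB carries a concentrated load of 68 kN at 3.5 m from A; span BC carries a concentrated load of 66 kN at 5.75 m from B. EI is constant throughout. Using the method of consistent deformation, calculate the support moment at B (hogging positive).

Release continuity at B by inserting a hinge; the redundant is the internal moment M_B. The primary structure is two simply-supported spans AB and BC.
Rotations at B on the released spans (each span's end-slope, ×1/EI):
  span AB: point load 68 at a = 3.5: Pab(L + a)/(6LEI) = 208.2/EI
  span BC: point load 66 at a = 5.75: Pab(L + b)/(6LEI) = 545.5/EI
  relative rotation θ_0 = (208.2 + 545.5)/EI = 753.8/EI
A unit hogging moment at B produces rotation L₁/(3EI) + L₂/(3EI) = 6.167/EI.
Compatibility: M_B·(L₁+L₂)/(3EI) = θ_0, giving M_B = 122.2 kN·m (hogging).

M_B = 122.2 kN·m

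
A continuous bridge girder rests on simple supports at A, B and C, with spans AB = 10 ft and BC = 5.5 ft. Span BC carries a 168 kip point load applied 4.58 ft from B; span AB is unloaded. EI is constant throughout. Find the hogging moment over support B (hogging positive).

M_B = 26.65 kip·ft

Take M_B as the redundant. Released structure: two simple spans AB and BC with a hinge at B.
End slopes at the hinge B, treating each span as simply supported:
  span BC: point load 168 at a = 4.58: Pab(L + b)/(6LEI) = 137.7/EI
  relative rotation θ_0 = (0 + 137.7)/EI = 137.7/EI
A unit hogging moment at B produces rotation L₁/(3EI) + L₂/(3EI) = 5.167/EI.
Slope continuity at B: θ_0 = M_B·5.167/EI, so M_B = 137.7/5.167 = 26.65 kip·ft (hogging).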